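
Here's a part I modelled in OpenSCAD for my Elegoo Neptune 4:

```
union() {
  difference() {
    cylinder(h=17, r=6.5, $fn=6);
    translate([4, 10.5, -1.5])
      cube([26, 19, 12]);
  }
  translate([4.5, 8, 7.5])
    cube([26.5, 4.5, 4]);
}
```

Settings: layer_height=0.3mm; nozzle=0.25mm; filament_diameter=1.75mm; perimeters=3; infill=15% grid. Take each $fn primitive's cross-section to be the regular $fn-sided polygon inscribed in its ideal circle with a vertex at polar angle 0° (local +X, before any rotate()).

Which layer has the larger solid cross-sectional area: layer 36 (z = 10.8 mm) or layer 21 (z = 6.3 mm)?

layer 36 (z = 10.8 mm)

Layer 36 (z = 10.8): the r=6.5 cylinder contributes a regular 6-gon of circumradius 6.5 (area = (6/2)·6.500²·sin(360°/6) = 109.77 mm²); the cube at (4, 10.5) does not reach this height (z outside [-1.5, 10.5]); After the difference (first − rest): none of the subtracted shapes is present at this height, so the r=6.5 cylinder is unchanged — area = 109.77 mm²; the cube at (4.5, 8) (footprint 26.5×4.5) is included at this height (area 119.25 mm²); Merging all regions: the 2 present regions are separate (no shared area or edge), so areas and boundary lengths simply add and each stays a separate island — area = 229.02 mm². So its area = 229.02 mm². Layer 21 (z = 6.3): the r=6.5 cylinder contributes a regular 6-gon of circumradius 6.5 (area = (6/2)·6.500²·sin(360°/6) = 109.77 mm²); the cube at (4, 10.5) (footprint 26×19) is included at this height (area 494.00 mm²); Subtracting the remaining from the first: starting from the r=6.5 cylinder (109.77 mm²), the 26×19 cube at (4, 10.5) misses the remaining region (no effect) — area = 109.77 mm²; the cube at (4.5, 8) is not intersected at this z (z outside [7.5, 11.5]); Merging all regions: only that combined region is present, so the union is just that shape — area = 109.77 mm². So its area = 109.77 mm². Layer 36 is larger (229.02 vs 109.77 mm²).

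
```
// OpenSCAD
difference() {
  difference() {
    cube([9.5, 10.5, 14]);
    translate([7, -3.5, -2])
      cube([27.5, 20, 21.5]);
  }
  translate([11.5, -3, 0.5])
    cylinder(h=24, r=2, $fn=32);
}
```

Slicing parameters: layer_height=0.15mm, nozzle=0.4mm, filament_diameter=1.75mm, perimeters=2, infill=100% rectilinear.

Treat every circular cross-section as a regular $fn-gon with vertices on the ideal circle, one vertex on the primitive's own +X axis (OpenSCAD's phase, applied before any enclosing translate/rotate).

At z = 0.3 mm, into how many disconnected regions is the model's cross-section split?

At z = 0.3 mm: the cube is present — its section is the full 9.5×10.5 rectangle; the cube at (7, -3.5) is present — its section is the full 27.5×20 rectangle; After the difference (first − rest): starting from the 9.5×10.5 cube, the 27.5×20 cube at (7, -3.5) partially overlaps it — only the 26.25 mm² overlap (of its 550.00 mm²) is removed, clipping the outline — 1 connected region; the cylinder at (11.5, -3) is absent (z outside [0.5, 24.5]); After the difference (first − rest): none of the subtracted shapes is present at this height, so the result so far is unchanged — 1 connected region. The result has 1 disconnected region.

1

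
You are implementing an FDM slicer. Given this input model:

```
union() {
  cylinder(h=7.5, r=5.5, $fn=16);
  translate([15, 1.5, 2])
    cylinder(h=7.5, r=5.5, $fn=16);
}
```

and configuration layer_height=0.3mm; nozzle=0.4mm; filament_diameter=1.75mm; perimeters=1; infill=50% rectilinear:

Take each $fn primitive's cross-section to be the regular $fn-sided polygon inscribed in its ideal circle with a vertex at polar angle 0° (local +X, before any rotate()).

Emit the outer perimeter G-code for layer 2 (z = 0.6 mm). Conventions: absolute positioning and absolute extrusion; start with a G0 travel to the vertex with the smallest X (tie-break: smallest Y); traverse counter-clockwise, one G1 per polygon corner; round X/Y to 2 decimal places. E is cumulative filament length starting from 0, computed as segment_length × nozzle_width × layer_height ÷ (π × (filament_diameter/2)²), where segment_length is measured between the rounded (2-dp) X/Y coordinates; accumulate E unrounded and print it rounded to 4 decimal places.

At z = 0.6 mm: the r=5.5 cylinder contributes a regular 16-gon of circumradius 5.5; the cylinder at (15, 1.5) does not reach this height (z outside [2, 9.5]); Combining (union): only the r=5.5 cylinder is present, so the union is just that shape — 1 connected region. The outline is a single polygon with 16 vertices. Extrusion per mm of travel: 0.4 × 0.3 / (π × 0.875²) = 0.049890. Accumulating E over each segment gives final E = 1.7127.

G0 X-5.50 Y0.00 Z0.60
G1 X-5.08 Y-2.10 E0.1068
G1 X-3.89 Y-3.89 E0.2141
G1 X-2.10 Y-5.08 E0.3213
G1 X0.00 Y-5.50 E0.4282
G1 X2.10 Y-5.08 E0.5350
G1 X3.89 Y-3.89 E0.6422
G1 X5.08 Y-2.10 E0.7495
G1 X5.50 Y0.00 E0.8563
G1 X5.08 Y2.10 E0.9632
G1 X3.89 Y3.89 E1.0704
G1 X2.10 Y5.08 E1.1776
G1 X0.00 Y5.50 E1.2845
G1 X-2.10 Y5.08 E1.3913
G1 X-3.89 Y3.89 E1.4986
G1 X-5.08 Y2.10 E1.6058
G1 X-5.50 Y0.00 E1.7127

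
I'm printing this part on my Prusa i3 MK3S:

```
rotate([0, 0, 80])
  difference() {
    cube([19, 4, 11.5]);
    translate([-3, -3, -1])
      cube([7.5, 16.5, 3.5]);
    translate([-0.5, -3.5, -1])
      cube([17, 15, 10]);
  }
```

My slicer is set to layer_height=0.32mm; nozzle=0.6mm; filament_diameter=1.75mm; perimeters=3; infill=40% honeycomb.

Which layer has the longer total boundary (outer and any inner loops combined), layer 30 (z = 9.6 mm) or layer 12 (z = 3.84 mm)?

Layer 30 (z = 9.6): the cube is present — its section is the full 19×4 rectangle (perimeter 46.00 mm); the cube at (-3, -3) does not reach this height (z outside [-1, 2.5]); the cube at (-0.5, -3.5) is not intersected at this z (z outside [-1, 9]); Subtracting the remaining from the first: none of the subtracted shapes is present at this height, so the 19×4 cube is unchanged — boundary = 46.00 mm; (whole slice rotated 80° about Z — lengths, areas and connectivity unchanged). So its perimeter = 46.00 mm. Layer 12 (z = 3.84): the cube (footprint 19×4) is included at this height (perimeter 46.00 mm); the cube at (-3, -3) does not reach this height (z outside [-1, 2.5]); the 17×15 cube at (-0.5, -3.5) contributes its full rectangle (perimeter 64.00 mm); After the difference (first − rest): starting from the 19×4 cube, the 17×15 cube at (-0.5, -3.5) partially overlaps it — only the 66.00 mm² overlap (of its 255.00 mm²) is removed, clipping the outline — boundary = 13.00 mm; (rotated 80° about Z; rotation is an isometry so areas/perimeters/island counts are preserved). So its perimeter = 13.00 mm. Layer 30 is larger (46.00 vs 13.00 mm).

layer 30 (z = 9.6 mm)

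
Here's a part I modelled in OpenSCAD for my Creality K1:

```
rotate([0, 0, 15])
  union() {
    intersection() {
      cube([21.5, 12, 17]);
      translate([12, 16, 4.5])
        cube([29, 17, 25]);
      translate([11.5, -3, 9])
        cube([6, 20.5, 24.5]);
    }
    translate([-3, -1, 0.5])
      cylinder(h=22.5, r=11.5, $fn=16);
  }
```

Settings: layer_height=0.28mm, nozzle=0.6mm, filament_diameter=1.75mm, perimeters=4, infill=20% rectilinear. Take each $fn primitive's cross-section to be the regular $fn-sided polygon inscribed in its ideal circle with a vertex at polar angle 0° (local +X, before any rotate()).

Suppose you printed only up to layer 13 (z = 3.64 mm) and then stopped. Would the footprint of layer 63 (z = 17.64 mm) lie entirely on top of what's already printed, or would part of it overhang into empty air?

Compare the two slices. At z = 3.64: the cube is present — its section is the full 21.5×12 rectangle (area 258.00 mm²); the cube at (12, 16) does not reach this height (z outside [4.5, 29.5]); the cube at (11.5, -3) is absent (z outside [9, 33.5]); Keeping only the common overlap: at least one operand is absent at this height, so nothing remains; the r=11.5 cylinder at (-3, -1) contributes a regular 16-gon of circumradius 11.5 (area = (16/2)·11.500²·sin(360°/16) = 404.88 mm²); Merging all regions: only the r=11.5 cylinder at (-3, -1) is present, so the union is just that shape — area = 404.88 mm²; (rotated 15° about Z; rotation is an isometry so areas/perimeters/island counts are preserved). At z = 17.64: the cube is not intersected at this z (z outside [0, 17]); the 29×17 cube at (12, 16) contributes its full rectangle (area 493.00 mm²); the cube at (11.5, -3) (footprint 6×20.5) is included at this height (area 123.00 mm²); After intersecting: at least one operand is absent at this height, so nothing remains; the cylinder at (-3, -1): section is a regular 16-gon, circumradius r=11.5 (area = (16/2)·11.500²·sin(360°/16) = 404.88 mm²); Combining (union): only the r=11.5 cylinder at (-3, -1) is present, so the union is just that shape — area = 404.88 mm²; (whole slice rotated 15° about Z — lengths, areas and connectivity unchanged). Checking containment: the cross-section at z = 17.64 is a subset of the cross-section at z = 3.64.

entirely on top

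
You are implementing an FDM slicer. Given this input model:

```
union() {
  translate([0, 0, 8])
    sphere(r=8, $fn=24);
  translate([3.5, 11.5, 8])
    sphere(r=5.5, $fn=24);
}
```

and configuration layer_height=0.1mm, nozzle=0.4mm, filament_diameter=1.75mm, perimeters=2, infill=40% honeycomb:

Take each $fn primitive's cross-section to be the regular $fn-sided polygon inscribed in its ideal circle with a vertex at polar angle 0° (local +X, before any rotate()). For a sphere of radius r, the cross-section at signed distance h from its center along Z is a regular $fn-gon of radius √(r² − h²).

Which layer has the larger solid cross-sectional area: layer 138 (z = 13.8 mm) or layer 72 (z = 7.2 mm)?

layer 72 (z = 7.2 mm)

Layer 138 (z = 13.8): the sphere: section is a regular 24-gon, circumradius = √(r²−h²) = √(8²−5.8²) = 5.510 (area = (24/2)·5.510²·sin(360°/24) = 94.29 mm²); the sphere at (3.5, 11.5) is absent (|z−center|=5.800 > r=5.5); Taking the union: only the r=8 sphere is present, so the union is just that shape — area = 94.29 mm². So its area = 94.29 mm². Layer 72 (z = 7.2): the r=8 sphere slices to a regular 24-gon of circumradius 7.960 (√(r²−h²) with h=0.8 from center) (area = (24/2)·7.960²·sin(360°/24) = 196.79 mm²); the sphere at (3.5, 11.5): section is a regular 24-gon, circumradius = √(r²−h²) = √(5.5²−0.8²) = 5.442 (area = (24/2)·5.442²·sin(360°/24) = 91.96 mm²); Taking the union: the regions partially overlap — summed areas 288.75 mm² minus the doubly-counted overlap 4.96 mm² gives 283.79 mm² — area = 283.79 mm². So its area = 283.79 mm². Layer 72 is larger (283.79 vs 94.29 mm²).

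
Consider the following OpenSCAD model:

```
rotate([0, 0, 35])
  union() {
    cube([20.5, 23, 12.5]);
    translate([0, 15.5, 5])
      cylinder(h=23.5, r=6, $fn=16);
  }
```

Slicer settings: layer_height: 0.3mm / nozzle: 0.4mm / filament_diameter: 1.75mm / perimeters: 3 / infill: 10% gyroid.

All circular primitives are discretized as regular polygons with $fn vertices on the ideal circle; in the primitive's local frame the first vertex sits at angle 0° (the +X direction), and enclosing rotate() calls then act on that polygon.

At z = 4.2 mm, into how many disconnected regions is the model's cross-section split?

1

At z = 4.2 mm: the cube (footprint 20.5×23) is included at this height; the cylinder at (0, 15.5) does not reach this height (z outside [5, 28.5]); Taking the union: only the 20.5×23 cube is present, so the union is just that shape — 1 connected region; (rotated 35° about Z; rotation is an isometry so areas/perimeters/island counts are preserved). The result has 1 disconnected region.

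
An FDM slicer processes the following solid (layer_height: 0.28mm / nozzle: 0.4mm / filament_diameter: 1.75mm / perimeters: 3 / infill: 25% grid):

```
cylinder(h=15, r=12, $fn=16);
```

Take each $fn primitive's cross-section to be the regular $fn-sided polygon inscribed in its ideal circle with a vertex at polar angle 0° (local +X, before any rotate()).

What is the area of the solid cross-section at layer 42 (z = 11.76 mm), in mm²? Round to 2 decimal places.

440.85 mm²

At z = 11.76 mm: the r=12 cylinder gives a regular 16-gon of circumradius 12 (constant along its height) (area = (16/2)·12.000²·sin(360°/16) = 440.85 mm²). Overall, the cross-section is a single solid region. Net area = 440.85 mm².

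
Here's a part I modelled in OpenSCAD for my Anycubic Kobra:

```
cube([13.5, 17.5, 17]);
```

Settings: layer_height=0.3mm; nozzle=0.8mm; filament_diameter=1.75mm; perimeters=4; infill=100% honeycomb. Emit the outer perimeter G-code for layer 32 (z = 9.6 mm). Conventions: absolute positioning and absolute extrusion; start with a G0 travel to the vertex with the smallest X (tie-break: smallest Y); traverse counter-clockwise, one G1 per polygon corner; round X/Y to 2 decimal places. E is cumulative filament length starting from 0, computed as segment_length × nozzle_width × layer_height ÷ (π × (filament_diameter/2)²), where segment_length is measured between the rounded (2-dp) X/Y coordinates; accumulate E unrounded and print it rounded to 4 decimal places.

G0 X0.00 Y0.00 Z9.60
G1 X13.50 Y0.00 E1.3470
G1 X13.50 Y17.50 E3.0932
G1 X0.00 Y17.50 E4.4402
G1 X0.00 Y0.00 E6.1864

At z = 9.6 mm: the cube (footprint 13.5×17.5) is included at this height. The outline is a single polygon with 4 vertices. Extrusion per mm of travel: 0.8 × 0.3 / (π × 0.875²) = 0.099780. Accumulating E over each segment gives final E = 6.1864.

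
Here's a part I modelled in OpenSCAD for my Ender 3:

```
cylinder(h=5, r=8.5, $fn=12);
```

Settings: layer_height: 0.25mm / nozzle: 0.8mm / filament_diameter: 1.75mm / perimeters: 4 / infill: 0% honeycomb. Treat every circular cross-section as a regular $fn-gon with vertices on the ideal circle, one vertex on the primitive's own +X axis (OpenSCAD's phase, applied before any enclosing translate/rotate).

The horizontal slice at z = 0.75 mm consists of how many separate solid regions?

At z = 0.75 mm: the cylinder: section is a regular 12-gon, circumradius r=8.5. The result has 1 disconnected region.

1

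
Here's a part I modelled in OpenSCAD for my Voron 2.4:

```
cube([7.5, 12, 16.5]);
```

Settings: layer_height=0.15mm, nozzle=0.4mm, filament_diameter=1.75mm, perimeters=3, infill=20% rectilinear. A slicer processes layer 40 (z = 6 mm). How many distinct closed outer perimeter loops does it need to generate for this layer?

1

At z = 6 mm: the cube (footprint 7.5×12) is included at this height. The result has 1 disconnected region.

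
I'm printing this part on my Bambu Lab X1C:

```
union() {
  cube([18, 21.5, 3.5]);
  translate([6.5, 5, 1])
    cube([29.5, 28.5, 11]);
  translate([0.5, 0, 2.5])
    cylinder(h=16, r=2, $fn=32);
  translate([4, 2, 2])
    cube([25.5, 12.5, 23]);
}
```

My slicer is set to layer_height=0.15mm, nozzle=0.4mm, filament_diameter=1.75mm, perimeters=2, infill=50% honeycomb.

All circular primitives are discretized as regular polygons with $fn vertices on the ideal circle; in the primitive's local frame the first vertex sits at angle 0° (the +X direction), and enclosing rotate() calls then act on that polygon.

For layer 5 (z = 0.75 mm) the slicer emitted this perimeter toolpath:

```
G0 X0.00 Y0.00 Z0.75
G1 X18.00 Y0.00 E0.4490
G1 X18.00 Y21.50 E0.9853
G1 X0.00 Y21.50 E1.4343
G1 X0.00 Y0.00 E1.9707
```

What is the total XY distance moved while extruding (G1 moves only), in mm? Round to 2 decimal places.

79.00 mm

Sum the Euclidean lengths of each G1 segment: total = 79.00 mm.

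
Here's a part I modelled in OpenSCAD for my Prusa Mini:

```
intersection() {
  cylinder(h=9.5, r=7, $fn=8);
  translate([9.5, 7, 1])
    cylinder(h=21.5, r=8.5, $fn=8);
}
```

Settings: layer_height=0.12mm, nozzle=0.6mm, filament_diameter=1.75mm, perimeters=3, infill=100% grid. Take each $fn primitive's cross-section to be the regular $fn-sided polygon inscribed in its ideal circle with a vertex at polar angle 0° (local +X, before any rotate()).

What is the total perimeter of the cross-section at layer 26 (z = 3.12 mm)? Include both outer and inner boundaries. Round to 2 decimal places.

19.42 mm

At z = 3.12 mm: the cylinder: section is a regular 8-gon, circumradius r=7 (perimeter = 2·8·7.000·sin(180°/8) = 42.86 mm); the cylinder at (9.5, 7): section is a regular 8-gon, circumradius r=8.5 (perimeter = 2·8·8.500·sin(180°/8) = 52.04 mm); Taking the intersection: the r=8.5 cylinder at (9.5, 7) partially overlaps the r=7 cylinder; clipping to the common part keeps 16.99 mm² — boundary = 19.42 mm. Overall, the cross-section is a single solid region. Total boundary length (outer) = 19.42 mm.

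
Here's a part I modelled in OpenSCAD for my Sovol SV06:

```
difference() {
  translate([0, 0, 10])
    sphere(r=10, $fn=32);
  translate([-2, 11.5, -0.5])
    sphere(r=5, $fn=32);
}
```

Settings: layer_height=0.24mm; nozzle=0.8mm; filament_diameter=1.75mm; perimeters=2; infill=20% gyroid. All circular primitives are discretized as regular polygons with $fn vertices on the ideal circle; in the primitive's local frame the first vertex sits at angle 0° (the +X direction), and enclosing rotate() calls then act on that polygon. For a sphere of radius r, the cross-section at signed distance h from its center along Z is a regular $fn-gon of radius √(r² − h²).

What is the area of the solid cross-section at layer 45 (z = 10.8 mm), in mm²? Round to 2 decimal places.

At z = 10.8 mm: the r=10 sphere slices to a regular 32-gon of circumradius 9.968 (√(r²−h²) with h=0.8 from center) (area = (32/2)·9.968²·sin(360°/32) = 310.15 mm²); the sphere at (-2, 11.5) is not intersected at this z (|z−center|=11.300 > r=5); Subtracting the remaining from the first: none of the subtracted shapes is present at this height, so the r=10 sphere is unchanged — area = 310.15 mm². Overall, the cross-section is a single solid region. Net area = 310.15 mm².

310.15 mm²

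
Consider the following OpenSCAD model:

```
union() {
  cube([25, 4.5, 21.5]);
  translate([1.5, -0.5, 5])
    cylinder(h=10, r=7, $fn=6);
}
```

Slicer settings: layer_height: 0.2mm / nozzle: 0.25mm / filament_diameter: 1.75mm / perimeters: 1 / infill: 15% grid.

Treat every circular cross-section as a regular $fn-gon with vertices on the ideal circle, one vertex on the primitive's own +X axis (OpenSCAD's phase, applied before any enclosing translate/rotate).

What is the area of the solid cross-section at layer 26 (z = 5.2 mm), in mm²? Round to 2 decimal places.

208.70 mm²

At z = 5.2 mm: the cube (footprint 25×4.5) is included at this height (area 112.50 mm²); the cylinder at (1.5, -0.5): section is a regular 6-gon, circumradius r=7 (area = (6/2)·7.000²·sin(360°/6) = 127.31 mm²); Taking the union: the regions partially overlap — summed areas 239.81 mm² minus the doubly-counted overlap 31.11 mm² gives 208.70 mm² — area = 208.70 mm². Overall, the cross-section is a single solid region. Net area = 208.70 mm².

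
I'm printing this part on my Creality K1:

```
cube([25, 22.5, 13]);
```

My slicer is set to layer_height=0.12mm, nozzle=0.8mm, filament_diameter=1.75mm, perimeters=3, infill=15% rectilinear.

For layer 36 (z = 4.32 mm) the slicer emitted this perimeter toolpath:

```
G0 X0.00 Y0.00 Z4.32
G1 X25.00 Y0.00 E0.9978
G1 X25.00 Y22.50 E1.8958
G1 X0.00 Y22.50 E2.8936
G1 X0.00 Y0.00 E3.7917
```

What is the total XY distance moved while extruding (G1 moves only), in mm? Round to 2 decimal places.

95.00 mm

Sum the Euclidean lengths of each G1 segment: total = 95.00 mm.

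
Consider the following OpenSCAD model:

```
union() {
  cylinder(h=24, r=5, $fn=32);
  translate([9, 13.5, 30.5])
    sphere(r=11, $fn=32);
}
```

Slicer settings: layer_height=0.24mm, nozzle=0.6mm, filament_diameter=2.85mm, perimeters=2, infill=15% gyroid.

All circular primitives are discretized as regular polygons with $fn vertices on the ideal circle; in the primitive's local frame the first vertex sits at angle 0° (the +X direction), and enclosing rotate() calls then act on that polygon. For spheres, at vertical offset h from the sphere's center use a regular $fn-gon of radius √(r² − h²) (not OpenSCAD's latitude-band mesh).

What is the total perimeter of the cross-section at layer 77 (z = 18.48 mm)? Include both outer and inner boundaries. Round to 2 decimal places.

31.37 mm

At z = 18.48 mm: the r=5 cylinder contributes a regular 32-gon of circumradius 5 (perimeter = 2·32·5.000·sin(180°/32) = 31.37 mm); the sphere at (9, 13.5) does not reach this height (|z−center|=12.020 > r=11); Merging all regions: only the r=5 cylinder is present, so the union is just that shape — boundary = 31.37 mm. Overall, the cross-section is a single solid region. Total boundary length (outer) = 31.37 mm.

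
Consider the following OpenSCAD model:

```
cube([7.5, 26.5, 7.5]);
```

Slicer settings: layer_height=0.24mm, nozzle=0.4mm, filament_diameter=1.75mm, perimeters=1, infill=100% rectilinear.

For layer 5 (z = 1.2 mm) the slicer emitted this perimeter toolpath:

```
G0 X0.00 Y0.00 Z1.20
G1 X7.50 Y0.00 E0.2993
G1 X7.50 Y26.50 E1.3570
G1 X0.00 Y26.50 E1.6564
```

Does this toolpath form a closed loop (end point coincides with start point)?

no

Start point (G0): (0.00, 0.00). End point (last G1): the path does not return to the start — open.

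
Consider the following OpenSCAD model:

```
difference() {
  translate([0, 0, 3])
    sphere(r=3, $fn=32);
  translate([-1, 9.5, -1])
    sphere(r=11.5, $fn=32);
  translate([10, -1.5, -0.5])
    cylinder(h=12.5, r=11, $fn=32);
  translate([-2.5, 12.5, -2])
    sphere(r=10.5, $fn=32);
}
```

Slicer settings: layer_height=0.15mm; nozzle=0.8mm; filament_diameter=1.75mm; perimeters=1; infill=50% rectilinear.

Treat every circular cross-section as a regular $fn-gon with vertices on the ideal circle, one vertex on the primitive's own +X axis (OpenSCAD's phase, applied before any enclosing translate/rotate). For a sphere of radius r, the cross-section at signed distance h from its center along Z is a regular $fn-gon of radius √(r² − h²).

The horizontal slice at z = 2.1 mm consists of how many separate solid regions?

1

At z = 2.1 mm: the r=3 sphere slices to a regular 32-gon of circumradius 2.862 (√(r²−h²) with h=0.9 from center); the r=11.5 sphere at (-1, 9.5) slices to a regular 32-gon of circumradius 11.074 (√(r²−h²) with h=3.1 from center); the r=11 cylinder at (10, -1.5) contributes a regular 32-gon of circumradius 11; the r=10.5 sphere at (-2.5, 12.5) slices to a regular 32-gon of circumradius 9.666 (√(r²−h²) with h=4.1 from center); Taking the first minus the rest: starting from the r=3 sphere, the r=11.5 sphere at (-1, 9.5) partially overlaps it — only the 20.36 mm² overlap (of its 382.81 mm²) is removed, clipping the outline; the r=11 cylinder at (10, -1.5) partially overlaps it — only the 4.11 mm² overlap (of its 377.69 mm²) is removed, clipping the outline; the r=10.5 sphere at (-2.5, 12.5) misses the remaining region (no effect) — 1 connected region. The result has 1 disconnected region.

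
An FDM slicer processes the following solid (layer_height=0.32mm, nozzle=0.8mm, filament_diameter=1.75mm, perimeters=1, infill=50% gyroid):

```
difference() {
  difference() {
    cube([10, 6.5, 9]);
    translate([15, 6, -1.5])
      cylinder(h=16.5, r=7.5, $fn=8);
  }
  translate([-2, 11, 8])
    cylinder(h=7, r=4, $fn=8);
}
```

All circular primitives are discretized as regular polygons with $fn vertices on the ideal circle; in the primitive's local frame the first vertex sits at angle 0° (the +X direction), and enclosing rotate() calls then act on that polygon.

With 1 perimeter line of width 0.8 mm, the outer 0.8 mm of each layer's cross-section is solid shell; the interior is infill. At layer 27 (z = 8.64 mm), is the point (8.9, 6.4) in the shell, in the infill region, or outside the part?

At z = 8.64 mm: the cube is present — its section is the full 10×6.5 rectangle; the cylinder at (15, 6): section is a regular 8-gon, circumradius r=7.5; Taking the first minus the rest: starting from the 10×6.5 cube, the r=7.5 cylinder at (15, 6) partially overlaps it — only the 8.65 mm² overlap (of its 159.10 mm²) is removed, clipping the outline — 1 connected region; the r=4 cylinder at (-2, 11) gives a regular 8-gon of circumradius 4 (constant along its height); Subtracting the remaining from the first: starting from the result so far, the r=4 cylinder at (-2, 11) misses the remaining region (no effect) — 1 connected region. Overall, the cross-section is a single solid region. The nearest boundary edge runs (0.00, 6.50)→(7.71, 6.50); distance from the point to it = 1.20 mm. The point is not inside any of the regions above, so it lies outside the cross-section (1.20 mm from the nearest boundary).

outside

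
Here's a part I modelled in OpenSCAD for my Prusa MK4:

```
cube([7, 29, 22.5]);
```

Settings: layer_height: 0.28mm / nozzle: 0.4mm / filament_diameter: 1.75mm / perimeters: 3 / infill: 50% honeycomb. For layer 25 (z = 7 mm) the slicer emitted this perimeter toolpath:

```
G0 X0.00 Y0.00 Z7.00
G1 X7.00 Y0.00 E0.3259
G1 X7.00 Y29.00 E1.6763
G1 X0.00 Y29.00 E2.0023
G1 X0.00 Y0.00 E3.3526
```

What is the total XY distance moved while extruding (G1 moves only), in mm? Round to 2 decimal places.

72.00 mm

Sum the Euclidean lengths of each G1 segment: total = 72.00 mm.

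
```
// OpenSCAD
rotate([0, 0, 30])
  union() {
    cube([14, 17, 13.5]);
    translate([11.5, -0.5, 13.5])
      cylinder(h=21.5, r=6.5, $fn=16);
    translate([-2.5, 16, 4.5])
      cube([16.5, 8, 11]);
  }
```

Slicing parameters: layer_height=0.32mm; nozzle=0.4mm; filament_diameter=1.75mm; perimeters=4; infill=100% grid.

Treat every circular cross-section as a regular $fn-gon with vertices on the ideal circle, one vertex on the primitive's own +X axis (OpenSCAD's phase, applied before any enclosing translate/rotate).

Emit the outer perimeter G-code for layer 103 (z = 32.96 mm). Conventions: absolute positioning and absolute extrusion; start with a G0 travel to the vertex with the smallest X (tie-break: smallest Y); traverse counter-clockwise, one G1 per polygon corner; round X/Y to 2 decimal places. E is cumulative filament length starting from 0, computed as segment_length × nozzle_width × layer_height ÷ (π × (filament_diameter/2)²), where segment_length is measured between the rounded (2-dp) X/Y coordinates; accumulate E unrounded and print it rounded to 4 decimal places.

G0 X3.76 Y4.47 Z32.96
G1 X4.58 Y2.07 E0.1350
G1 X6.25 Y0.16 E0.2700
G1 X8.53 Y-0.96 E0.4052
G1 X11.06 Y-1.13 E0.5401
G1 X13.46 Y-0.31 E0.6751
G1 X15.37 Y1.36 E0.8101
G1 X16.49 Y3.63 E0.9448
G1 X16.65 Y6.17 E1.0802
G1 X15.84 Y8.57 E1.2150
G1 X14.17 Y10.47 E1.3496
G1 X11.89 Y11.60 E1.4851
G1 X9.36 Y11.76 E1.6200
G1 X6.96 Y10.95 E1.7548
G1 X5.05 Y9.27 E1.8901
G1 X3.93 Y7.00 E2.0248
G1 X3.76 Y4.47 E2.1598

At z = 32.96 mm: the cube is not intersected at this z (z outside [0, 13.5]); the cylinder at (11.5, -0.5): section is a regular 16-gon, circumradius r=6.5; the cube at (-2.5, 16) is not intersected at this z (z outside [4.5, 15.5]); Merging all regions: only the r=6.5 cylinder at (11.5, -0.5) is present, so the union is just that shape — 1 connected region; (whole slice rotated 30° about Z — lengths, areas and connectivity unchanged). The outline is a single polygon with 16 vertices. Extrusion per mm of travel: 0.4 × 0.32 / (π × 0.875²) = 0.053216. Accumulating E over each segment gives final E = 2.1598.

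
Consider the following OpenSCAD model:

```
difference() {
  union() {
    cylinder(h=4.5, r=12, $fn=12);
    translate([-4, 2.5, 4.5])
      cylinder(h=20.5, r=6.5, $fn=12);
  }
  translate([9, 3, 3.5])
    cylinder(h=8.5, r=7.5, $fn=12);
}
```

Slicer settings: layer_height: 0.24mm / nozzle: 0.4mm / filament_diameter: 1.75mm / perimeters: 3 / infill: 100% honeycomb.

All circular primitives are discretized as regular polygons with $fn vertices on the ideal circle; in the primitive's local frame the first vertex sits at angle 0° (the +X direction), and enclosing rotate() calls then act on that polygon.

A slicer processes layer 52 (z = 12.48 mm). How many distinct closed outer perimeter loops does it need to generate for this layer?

At z = 12.48 mm: the cylinder is absent (z outside [0, 4.5]); the r=6.5 cylinder at (-4, 2.5) contributes a regular 12-gon of circumradius 6.5; Taking the union: only the r=6.5 cylinder at (-4, 2.5) is present, so the union is just that shape — 1 connected region; the cylinder at (9, 3) does not reach this height (z outside [3.5, 12]); After the difference (first − rest): none of the subtracted shapes is present at this height, so that combined region is unchanged — 1 connected region. The result has 1 disconnected region.

1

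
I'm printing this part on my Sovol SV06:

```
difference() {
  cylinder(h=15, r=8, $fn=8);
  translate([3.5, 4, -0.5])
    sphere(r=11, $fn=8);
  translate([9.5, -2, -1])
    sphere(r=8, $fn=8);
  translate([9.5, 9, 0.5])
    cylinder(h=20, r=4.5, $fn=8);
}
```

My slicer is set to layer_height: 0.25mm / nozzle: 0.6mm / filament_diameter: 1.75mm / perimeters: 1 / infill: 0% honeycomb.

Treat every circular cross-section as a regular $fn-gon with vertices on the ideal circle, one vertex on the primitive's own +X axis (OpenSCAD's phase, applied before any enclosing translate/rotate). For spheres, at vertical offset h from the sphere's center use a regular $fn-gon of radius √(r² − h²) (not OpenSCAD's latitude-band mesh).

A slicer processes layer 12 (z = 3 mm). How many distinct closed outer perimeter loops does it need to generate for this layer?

At z = 3 mm: the cylinder: section is a regular 8-gon, circumradius r=8; the sphere at (3.5, 4): section is a regular 8-gon, circumradius = √(r²−h²) = √(11²−3.5²) = 10.428; the r=8 sphere at (9.5, -2) slices to a regular 8-gon of circumradius 6.928 (√(r²−h²) with h=4 from center); the r=4.5 cylinder at (9.5, 9) contributes a regular 8-gon of circumradius 4.5; After the difference (first − rest): starting from the r=8 cylinder, the r=11 sphere at (3.5, 4) partially overlaps it — only the 144.04 mm² overlap (of its 307.59 mm²) is removed, clipping the outline; the r=8 sphere at (9.5, -2) partially overlaps it — only the 0.17 mm² overlap (of its 135.76 mm²) is removed, clipping the outline; the r=4.5 cylinder at (9.5, 9) misses the remaining region (no effect) — 1 connected region. The result has 1 disconnected region.

1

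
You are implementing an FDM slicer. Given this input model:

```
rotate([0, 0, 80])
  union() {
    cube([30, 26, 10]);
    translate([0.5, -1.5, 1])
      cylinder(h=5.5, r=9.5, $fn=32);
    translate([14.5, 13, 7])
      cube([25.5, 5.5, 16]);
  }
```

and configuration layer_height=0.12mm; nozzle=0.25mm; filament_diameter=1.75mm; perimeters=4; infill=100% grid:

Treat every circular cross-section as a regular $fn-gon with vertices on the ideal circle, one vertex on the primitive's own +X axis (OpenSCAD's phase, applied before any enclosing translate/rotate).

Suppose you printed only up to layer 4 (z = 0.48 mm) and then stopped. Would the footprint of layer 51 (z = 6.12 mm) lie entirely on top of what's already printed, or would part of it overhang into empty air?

part overhangs

Compare the two slices. At z = 0.48: the cube is present — its section is the full 30×26 rectangle (area 780.00 mm²); the cylinder at (0.5, -1.5) is absent (z outside [1, 6.5]); the cube at (14.5, 13) is absent (z outside [7, 23]); Combining (union): only the 30×26 cube is present, so the union is just that shape — area = 780.00 mm²; (rotated 80° about Z; rotation is an isometry so areas/perimeters/island counts are preserved). At z = 6.12: the cube (footprint 30×26) is included at this height (area 780.00 mm²); the r=9.5 cylinder at (0.5, -1.5) gives a regular 32-gon of circumradius 9.5 (constant along its height) (area = (32/2)·9.500²·sin(360°/32) = 281.71 mm²); the cube at (14.5, 13) is not intersected at this z (z outside [7, 23]); Taking the union: the regions partially overlap — summed areas 1061.71 mm² minus the doubly-counted overlap 60.28 mm² gives 1001.43 mm² — area = 1001.43 mm²; (rotated 80° about Z; rotation is an isometry so areas/perimeters/island counts are preserved). Checking containment: at z = 6.12 the cross-section extends beyond the z = 0.48 cross-section by about 221.43 mm².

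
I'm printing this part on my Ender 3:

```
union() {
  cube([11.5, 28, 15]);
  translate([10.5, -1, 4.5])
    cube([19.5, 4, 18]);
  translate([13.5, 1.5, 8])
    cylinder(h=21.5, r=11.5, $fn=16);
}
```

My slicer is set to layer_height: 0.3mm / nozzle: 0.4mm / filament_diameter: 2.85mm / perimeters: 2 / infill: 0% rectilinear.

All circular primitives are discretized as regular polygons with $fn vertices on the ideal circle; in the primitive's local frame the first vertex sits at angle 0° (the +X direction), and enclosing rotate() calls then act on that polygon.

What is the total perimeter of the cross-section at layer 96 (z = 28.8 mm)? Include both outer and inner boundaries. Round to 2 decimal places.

At z = 28.8 mm: the cube is not intersected at this z (z outside [0, 15]); the cube at (10.5, -1) is absent (z outside [4.5, 22.5]); the r=11.5 cylinder at (13.5, 1.5) contributes a regular 16-gon of circumradius 11.5 (perimeter = 2·16·11.500·sin(180°/16) = 71.79 mm); Combining (union): only the r=11.5 cylinder at (13.5, 1.5) is present, so the union is just that shape — boundary = 71.79 mm. Overall, the cross-section is a single solid region. Total boundary length (outer) = 71.79 mm.

71.79 mm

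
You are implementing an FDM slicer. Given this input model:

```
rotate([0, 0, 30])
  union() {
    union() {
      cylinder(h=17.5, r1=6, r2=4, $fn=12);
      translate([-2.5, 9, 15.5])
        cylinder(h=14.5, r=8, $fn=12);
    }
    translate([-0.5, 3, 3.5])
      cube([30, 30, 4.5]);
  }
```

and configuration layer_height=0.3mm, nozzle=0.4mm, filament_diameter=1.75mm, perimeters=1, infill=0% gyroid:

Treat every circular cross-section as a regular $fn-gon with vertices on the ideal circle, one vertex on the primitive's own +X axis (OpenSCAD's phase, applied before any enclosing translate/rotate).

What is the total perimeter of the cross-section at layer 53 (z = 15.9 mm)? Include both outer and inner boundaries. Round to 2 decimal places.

At z = 15.9 mm: the cone: at t=0.909 of its height the radius interpolates to r₁+(r₂−r₁)t = 4.183, giving a regular 12-gon of that circumradius (perimeter = 2·12·4.183·sin(180°/12) = 25.98 mm); the cylinder at (-2.5, 9): section is a regular 12-gon, circumradius r=8 (perimeter = 2·12·8.000·sin(180°/12) = 49.69 mm); Combining (union): the regions partially overlap (shared area 12.17 mm²), so the edge portions inside another operand are dropped and the merged outline is re-measured after clipping — boundary = 60.72 mm; the cube at (-0.5, 3) is absent (z outside [3.5, 8]); Combining (union): only that combined region is present, so the union is just that shape — boundary = 60.72 mm; (rotated 30° about Z; rotation is an isometry so areas/perimeters/island counts are preserved). Overall, the cross-section is a single solid region. Total boundary length (outer) = 60.72 mm.

60.72 mm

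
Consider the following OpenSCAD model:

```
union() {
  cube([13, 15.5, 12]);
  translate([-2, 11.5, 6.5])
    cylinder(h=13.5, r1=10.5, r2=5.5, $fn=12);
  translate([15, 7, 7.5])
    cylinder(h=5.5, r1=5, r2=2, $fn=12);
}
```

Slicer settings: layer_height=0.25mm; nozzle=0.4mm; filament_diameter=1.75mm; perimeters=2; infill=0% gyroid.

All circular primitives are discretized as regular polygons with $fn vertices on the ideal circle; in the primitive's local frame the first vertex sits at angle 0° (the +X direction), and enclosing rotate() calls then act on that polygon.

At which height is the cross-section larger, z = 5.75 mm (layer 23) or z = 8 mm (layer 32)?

layer 32 (z = 8 mm)

Layer 23 (z = 5.75): the cube is present — its section is the full 13×15.5 rectangle (area 201.50 mm²); the cone at (-2, 11.5) is absent (z outside [6.5, 20]); the cone at (15, 7) is not intersected at this z (z outside [7.5, 13]); Combining (union): only the 13×15.5 cube is present, so the union is just that shape — area = 201.50 mm². So its area = 201.50 mm². Layer 32 (z = 8): the 13×15.5 cube contributes its full rectangle (area 201.50 mm²); the cone at (-2, 11.5) (r1=10.5→r2=5.5) has section circumradius 9.944 here — a regular 12-gon (area = (12/2)·9.944²·sin(360°/12) = 296.68 mm²); the cone at (15, 7) contributes a regular 12-gon of circumradius 4.727 (interpolated between r1=5 and r2=2 at t=0.091) (area = (12/2)·4.727²·sin(360°/12) = 67.04 mm²); Combining (union): the regions partially overlap — summed areas 565.22 mm² minus the doubly-counted overlap 100.13 mm² gives 465.08 mm² — area = 465.08 mm². So its area = 465.08 mm². Layer 32 is larger (465.08 vs 201.50 mm²).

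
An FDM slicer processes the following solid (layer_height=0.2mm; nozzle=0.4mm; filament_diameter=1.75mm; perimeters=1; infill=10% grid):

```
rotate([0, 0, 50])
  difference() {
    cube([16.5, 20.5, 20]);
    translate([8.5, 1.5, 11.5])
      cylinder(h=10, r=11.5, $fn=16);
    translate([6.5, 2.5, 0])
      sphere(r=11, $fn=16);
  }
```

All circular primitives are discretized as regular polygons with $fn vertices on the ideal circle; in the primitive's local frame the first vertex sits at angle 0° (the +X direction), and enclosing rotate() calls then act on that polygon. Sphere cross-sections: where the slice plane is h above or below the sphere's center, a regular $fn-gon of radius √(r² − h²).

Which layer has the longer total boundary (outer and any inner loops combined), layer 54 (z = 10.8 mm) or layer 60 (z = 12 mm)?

Layer 54 (z = 10.8): the cube (footprint 16.5×20.5) is included at this height (perimeter 74.00 mm); the cylinder at (8.5, 1.5) does not reach this height (z outside [11.5, 21.5]); the r=11 sphere at (6.5, 2.5) slices to a regular 16-gon of circumradius 2.088 (√(r²−h²) with h=10.8 from center) (perimeter = 2·16·2.088·sin(180°/16) = 13.04 mm); After the difference (first − rest): starting from the 16.5×20.5 cube, the r=11 sphere at (6.5, 2.5) lies wholly inside it (removes its full 13.35 mm² and its 13.04 mm outline becomes a hole wall) — boundary (outer + 1 inner loop) = 87.04 mm; (rotated 50° about Z; rotation is an isometry so areas/perimeters/island counts are preserved). So its perimeter = 87.04 mm. Layer 60 (z = 12): the cube (footprint 16.5×20.5) is included at this height (perimeter 74.00 mm); the r=11.5 cylinder at (8.5, 1.5) contributes a regular 16-gon of circumradius 11.5 (perimeter = 2·16·11.500·sin(180°/16) = 71.79 mm); the sphere at (6.5, 2.5) is absent (|z−center|=12.000 > r=11); Subtracting the remaining from the first: starting from the 16.5×20.5 cube, the r=11.5 cylinder at (8.5, 1.5) partially overlaps it — only the 193.91 mm² overlap (of its 404.88 mm²) is removed, clipping the outline — boundary = 57.15 mm; (rotated 50° about Z; rotation is an isometry so areas/perimeters/island counts are preserved). So its perimeter = 57.15 mm. Layer 54 is larger (87.04 vs 57.15 mm).

layer 54 (z = 10.8 mm)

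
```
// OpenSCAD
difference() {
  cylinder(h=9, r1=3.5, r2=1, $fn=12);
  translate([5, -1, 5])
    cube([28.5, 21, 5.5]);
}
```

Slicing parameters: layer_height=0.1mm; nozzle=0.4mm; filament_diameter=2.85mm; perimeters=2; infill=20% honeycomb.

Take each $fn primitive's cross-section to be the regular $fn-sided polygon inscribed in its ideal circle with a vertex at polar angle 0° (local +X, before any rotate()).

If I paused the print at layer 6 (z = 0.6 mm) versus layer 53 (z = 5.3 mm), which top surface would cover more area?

layer 6 (z = 0.6 mm)

Layer 6 (z = 0.6): the cone contributes a regular 12-gon of circumradius 3.333 (interpolated between r1=3.5 and r2=1 at t=0.067) (area = (12/2)·3.333²·sin(360°/12) = 33.33 mm²); the cube at (5, -1) is not intersected at this z (z outside [5, 10.5]); Taking the first minus the rest: none of the subtracted shapes is present at this height, so the cone is unchanged — area = 33.33 mm². So its area = 33.33 mm². Layer 53 (z = 5.3): the cone contributes a regular 12-gon of circumradius 2.028 (interpolated between r1=3.5 and r2=1 at t=0.589) (area = (12/2)·2.028²·sin(360°/12) = 12.34 mm²); the 28.5×21 cube at (5, -1) contributes its full rectangle (area 598.50 mm²); Subtracting the remaining from the first: starting from the cone (12.34 mm²), the 28.5×21 cube at (5, -1) misses the remaining region (no effect) — area = 12.34 mm². So its area = 12.34 mm². Layer 6 is larger (33.33 vs 12.34 mm²).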